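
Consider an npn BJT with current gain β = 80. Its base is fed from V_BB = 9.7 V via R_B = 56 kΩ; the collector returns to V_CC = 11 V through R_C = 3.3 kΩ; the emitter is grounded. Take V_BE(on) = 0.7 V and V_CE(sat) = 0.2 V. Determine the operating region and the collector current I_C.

saturation; I_C ≈ 3.3 mA

Assume active: I_B = (9.7 − 0.7)/56 = 0.161 mA, giving I_C = β·I_B = 12.9 mA.
But then V_CE = 11 − 12.9×3.3 = -31.4 V < V_CE(sat) = 0.2 V — impossible in the active region.
So the transistor is saturated. With V_CE = 0.2 V, I_C = (V_CC − 0.2)/R_C = 10.8/3.3 = 3.27 mA.
Check: β·I_B = 12.9 mA > I_C = 3.27 mA, confirming saturation.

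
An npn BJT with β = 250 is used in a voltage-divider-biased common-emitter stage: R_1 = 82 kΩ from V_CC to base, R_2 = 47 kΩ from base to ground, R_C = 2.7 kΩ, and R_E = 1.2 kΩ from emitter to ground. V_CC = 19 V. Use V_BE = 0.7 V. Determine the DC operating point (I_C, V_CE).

I_C ≈ 4.7 mA, V_CE ≈ 0.65 V

Thevenize the base divider: V_Th = V_CC·R_2/(R_1+R_2) = 19×47/129 = 6.92 V, R_Th = R_1‖R_2 = 29.9 kΩ.
Base-emitter loop: V_Th = I_B·R_Th + V_BE + (β+1)I_B·R_E, so I_B = (6.92 − 0.7) / (29.9 + 251×1.2) = 0.0188 mA.
I_C = β·I_B = 250×0.0188 = 4.7 mA, and I_E = (β+1)I_B = 4.72 mA.
V_CE = V_CC − I_C·R_C − I_E·R_E = 19 − 4.7×2.7 − 4.72×1.2 = 0.653 V.
V_CE = 0.653 V > 0.2 V confirms active-region operation.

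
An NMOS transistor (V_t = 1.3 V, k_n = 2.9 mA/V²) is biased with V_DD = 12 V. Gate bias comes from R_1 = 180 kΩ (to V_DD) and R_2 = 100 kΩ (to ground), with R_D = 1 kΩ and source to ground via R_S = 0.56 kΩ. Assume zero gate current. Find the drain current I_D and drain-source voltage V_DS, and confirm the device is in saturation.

I_D ≈ 2.8 mA, V_DS ≈ 7.6 V

V_G = V_DD·R_2/(R_1+R_2) = 12×100/280 = 4.29 V.
Assume saturation: I_D = (k_n/2)(V_GS − V_t)² with V_GS = V_G − I_D·R_S = 4.29 − 0.56·I_D.
Substituting gives 0.455·I_D² − 5.85·I_D + 12.9 = 0, with roots I_D = 2.83 or 10 mA.
The root I_D = 10 mA gives V_GS = -1.33 V ≤ V_t, so take I_D = 2.83 mA.
Then V_GS = 2.7 V and V_DS = V_DD − I_D(R_D+R_S) = 12 − 2.83×1.56 = 7.58 V.
Saturation requires V_DS ≥ V_GS − V_t = 1.4 V; 7.58 ≥ 1.4 ✓.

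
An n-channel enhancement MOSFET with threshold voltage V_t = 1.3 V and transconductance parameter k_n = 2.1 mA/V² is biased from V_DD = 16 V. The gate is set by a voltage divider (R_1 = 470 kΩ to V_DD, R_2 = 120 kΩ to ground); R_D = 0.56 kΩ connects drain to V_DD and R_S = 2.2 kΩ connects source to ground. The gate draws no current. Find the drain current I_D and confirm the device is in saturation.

I_D ≈ 0.56 mA

V_G = V_DD·R_2/(R_1+R_2) = 16×120/590 = 3.25 V.
Assume saturation: I_D = (k_n/2)(V_GS − V_t)² with V_GS = V_G − I_D·R_S = 3.25 − 2.2·I_D.
Substituting gives 5.08·I_D² − 10·I_D + 4.01 = 0, with roots I_D = 0.557 or 1.42 mA.
The root I_D = 1.42 mA gives V_GS = 0.139 V ≤ V_t, so take I_D = 0.557 mA.
Then V_GS = 2.03 V and V_DS = V_DD − I_D(R_D+R_S) = 16 − 0.557×2.76 = 14.5 V.
Saturation requires V_DS ≥ V_GS − V_t = 0.728 V; 14.5 ≥ 0.728 ✓.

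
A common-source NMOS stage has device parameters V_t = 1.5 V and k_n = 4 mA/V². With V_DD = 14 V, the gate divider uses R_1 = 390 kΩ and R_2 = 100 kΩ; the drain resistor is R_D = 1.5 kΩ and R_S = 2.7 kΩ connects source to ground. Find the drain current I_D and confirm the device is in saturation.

I_D ≈ 0.35 mA

V_G = V_DD·R_2/(R_1+R_2) = 14×100/490 = 2.86 V.
Assume saturation: I_D = (k_n/2)(V_GS − V_t)² with V_GS = V_G − I_D·R_S = 2.86 − 2.7·I_D.
Substituting gives 14.6·I_D² − 15.7·I_D + 3.68 = 0, with roots I_D = 0.348 or 0.726 mA.
The root I_D = 0.726 mA gives V_GS = 0.898 V ≤ V_t, so take I_D = 0.348 mA.
Then V_GS = 1.92 V and V_DS = V_DD − I_D(R_D+R_S) = 14 − 0.348×4.2 = 12.5 V.
Saturation requires V_DS ≥ V_GS − V_t = 0.417 V; 12.5 ≥ 0.417 ✓.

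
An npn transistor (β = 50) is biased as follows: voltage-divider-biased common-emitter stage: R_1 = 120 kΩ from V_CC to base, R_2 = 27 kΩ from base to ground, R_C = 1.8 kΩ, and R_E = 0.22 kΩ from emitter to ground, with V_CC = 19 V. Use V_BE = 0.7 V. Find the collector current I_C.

I_C ≈ 4.2 mA

Thevenize the base divider: V_Th = V_CC·R_2/(R_1+R_2) = 19×27/147 = 3.49 V, R_Th = R_1‖R_2 = 22 kΩ.
Base-emitter loop: V_Th = I_B·R_Th + V_BE + (β+1)I_B·R_E, so I_B = (3.49 − 0.7) / (22 + 51×0.22) = 0.0839 mA.
I_C = β·I_B = 50×0.0839 = 4.19 mA, and I_E = (β+1)I_B = 4.28 mA.
V_CE = V_CC − I_C·R_C − I_E·R_E = 19 − 4.19×1.8 − 4.28×0.22 = 10.5 V.
V_CE = 10.5 V > 0.2 V confirms active-region operation.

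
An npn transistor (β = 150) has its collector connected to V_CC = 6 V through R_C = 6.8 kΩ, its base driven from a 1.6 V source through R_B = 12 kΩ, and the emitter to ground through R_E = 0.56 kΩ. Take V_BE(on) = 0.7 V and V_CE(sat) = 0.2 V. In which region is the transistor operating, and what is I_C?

saturation; I_C ≈ 0.79 mA

Assume active: I_B = (1.6 − 0.7)/(12 + 151×0.56) = 0.00932 mA, I_C = β·I_B = 1.4 mA.
Then V_CE = 6 − 1.4×6.8 − 1.41×0.56 = -4.3 V < 0.2 V — the active assumption fails.
Re-solve with V_CE = 0.2 V. KCL at the emitter: V_E/R_E = (V_BB−0.7−V_E)/R_B + (V_CC−0.2−V_E)/R_C, giving V_E = 0.46 V.
I_C = (V_CC − 0.2 − V_E)/R_C = (5.8 − 0.46)/6.8 = 0.785 mA.
Check: I_B = (0.9 − 0.46)/12 = 0.0366 mA, and β·I_B = 5.5 mA > I_C, confirming saturation.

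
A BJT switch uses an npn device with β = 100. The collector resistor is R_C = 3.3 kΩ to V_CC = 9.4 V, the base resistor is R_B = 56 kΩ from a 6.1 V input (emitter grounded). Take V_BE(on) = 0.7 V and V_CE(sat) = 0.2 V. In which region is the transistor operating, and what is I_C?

saturation; I_C ≈ 2.8 mA

Assume active: I_B = (6.1 − 0.7)/56 = 0.0964 mA, giving I_C = β·I_B = 9.64 mA.
But then V_CE = 9.4 − 9.64×3.3 = -22.4 V < V_CE(sat) = 0.2 V — impossible in the active region.
So the transistor is saturated. With V_CE = 0.2 V, I_C = (V_CC − 0.2)/R_C = 9.2/3.3 = 2.79 mA.
Check: β·I_B = 9.64 mA > I_C = 2.79 mA, confirming saturation.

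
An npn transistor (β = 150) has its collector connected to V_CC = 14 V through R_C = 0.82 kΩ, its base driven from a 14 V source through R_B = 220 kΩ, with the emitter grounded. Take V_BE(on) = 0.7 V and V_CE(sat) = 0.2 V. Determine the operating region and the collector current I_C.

Assume active. Base-emitter loop: I_B = (V_BB − V_BE)/R_B = (14 − 0.7)/220 = 0.0605 mA.
I_C = β·I_B = 150×0.0605 = 9.07 mA.
V_CE = V_CC − I_C·R_C = 14 − 9.07×0.82 = 6.56 V > V_CE(sat), so the active-region assumption holds.

active; I_C ≈ 9.1 mA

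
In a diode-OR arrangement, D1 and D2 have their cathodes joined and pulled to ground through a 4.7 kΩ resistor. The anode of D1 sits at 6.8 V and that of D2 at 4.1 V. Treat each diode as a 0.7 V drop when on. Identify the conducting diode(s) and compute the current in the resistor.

Only D1 conducts; I_R ≈ 1.3 mA

Assume both conduct. Then node N would need to be at both 6.8−0.7 = 6.1 V and 4.1−0.7 = 3.4 V, which is impossible.
Assume only D1 conducts: V_N = 6.8 − 0.7 = 6.1 V, so I_R = 6.1/4.7 = 1.3 mA.
Check D2: its anode-to-cathode voltage is 4.1 − 6.1 = -2 V < 0.7 V, so it is off. The assumption is consistent.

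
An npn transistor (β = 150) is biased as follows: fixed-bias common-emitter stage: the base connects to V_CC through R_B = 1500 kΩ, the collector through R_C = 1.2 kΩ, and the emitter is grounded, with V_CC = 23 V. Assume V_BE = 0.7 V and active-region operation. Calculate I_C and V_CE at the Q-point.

I_C ≈ 2.2 mA, V_CE ≈ 20 V

Base loop: V_CC = I_B·R_B + V_BE, so I_B = (23 − 0.7)/1500 kΩ = 0.0149 mA.
In the active region I_C = β·I_B = 150 × 0.0149 = 2.23 mA.
Collector loop: V_CE = V_CC − I_C·R_C = 23 − 2.23×1.2 = 20.3 V.
Since V_CE = 20.3 V > V_CE(sat) ≈ 0.2 V, the transistor is in the active region as assumed.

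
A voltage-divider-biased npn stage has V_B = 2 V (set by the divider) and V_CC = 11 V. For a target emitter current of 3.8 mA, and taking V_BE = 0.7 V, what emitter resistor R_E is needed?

R_E ≈ 0.34 kΩ

V_E = V_B − V_BE = 2 − 0.7 = 1.3 V.
R_E = V_E / I_E = 1.3 / 3.8 = 0.342 kΩ.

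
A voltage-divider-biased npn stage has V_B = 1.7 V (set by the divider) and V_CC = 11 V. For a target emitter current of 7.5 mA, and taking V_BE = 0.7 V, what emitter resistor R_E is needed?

R_E ≈ 0.13 kΩ

V_E = V_B − V_BE = 1.7 − 0.7 = 1 V.
R_E = V_E / I_E = 1 / 7.5 = 0.133 kΩ.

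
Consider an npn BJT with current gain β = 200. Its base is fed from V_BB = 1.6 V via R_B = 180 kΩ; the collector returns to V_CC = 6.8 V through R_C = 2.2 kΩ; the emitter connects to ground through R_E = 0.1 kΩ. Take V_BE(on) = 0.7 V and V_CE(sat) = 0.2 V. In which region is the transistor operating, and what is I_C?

Assume active. Base-emitter loop: I_B = (V_BB − V_BE)/(R_B + (β+1)R_E) = (1.6 − 0.7)/(180 + 201×0.1) = 0.0045 mA.
I_C = β·I_B = 200×0.0045 = 0.9 mA.
V_CE = V_CC − I_C·R_C − I_E·R_E = 6.8 − 0.9×2.2 − 0.904×0.1 = 4.73 V > V_CE(sat), so the active-region assumption holds.

active; I_C ≈ 0.9 mA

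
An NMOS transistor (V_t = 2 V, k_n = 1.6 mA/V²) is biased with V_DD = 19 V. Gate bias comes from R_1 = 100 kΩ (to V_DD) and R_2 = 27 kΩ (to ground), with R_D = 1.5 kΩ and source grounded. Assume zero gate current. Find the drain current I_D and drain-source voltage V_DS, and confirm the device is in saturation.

I_D ≈ 3.3 mA, V_DS ≈ 14 V

V_G = V_DD·R_2/(R_1+R_2) = 19×27/127 = 4.04 V. With the source grounded, V_GS = V_G = 4.04 V.
Assume saturation: I_D = (k_n/2)(V_GS − V_t)² = (1.6/2)×(4.04 − 2)² = 0.8×2.04² = 3.33 mA.
V_DS = V_DD − I_D·R_D = 19 − 3.33×1.5 = 14 V.
Saturation requires V_DS ≥ V_GS − V_t = 2.04 V; 14 ≥ 2.04 ✓.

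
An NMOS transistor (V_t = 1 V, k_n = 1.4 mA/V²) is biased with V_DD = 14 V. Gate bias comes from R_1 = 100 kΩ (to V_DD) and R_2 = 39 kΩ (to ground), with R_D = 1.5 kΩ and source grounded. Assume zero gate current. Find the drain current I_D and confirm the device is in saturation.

I_D ≈ 6 mA

V_G = V_DD·R_2/(R_1+R_2) = 14×39/139 = 3.93 V. With the source grounded, V_GS = V_G = 3.93 V.
Assume saturation: I_D = (k_n/2)(V_GS − V_t)² = (1.4/2)×(3.93 − 1)² = 0.7×2.93² = 6 mA.
V_DS = V_DD − I_D·R_D = 14 − 6×1.5 = 5 V.
Saturation requires V_DS ≥ V_GS − V_t = 2.93 V; 5 ≥ 2.93 ✓.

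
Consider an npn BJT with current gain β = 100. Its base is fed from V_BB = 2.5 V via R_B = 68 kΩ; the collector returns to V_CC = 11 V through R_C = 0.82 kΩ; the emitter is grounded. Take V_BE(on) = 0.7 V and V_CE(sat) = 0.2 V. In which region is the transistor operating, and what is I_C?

active; I_C ≈ 2.6 mA

Assume active. Base-emitter loop: I_B = (V_BB − V_BE)/R_B = (2.5 − 0.7)/68 = 0.0265 mA.
I_C = β·I_B = 100×0.0265 = 2.65 mA.
V_CE = V_CC − I_C·R_C = 11 − 2.65×0.82 = 8.83 V > V_CE(sat), so the active-region assumption holds.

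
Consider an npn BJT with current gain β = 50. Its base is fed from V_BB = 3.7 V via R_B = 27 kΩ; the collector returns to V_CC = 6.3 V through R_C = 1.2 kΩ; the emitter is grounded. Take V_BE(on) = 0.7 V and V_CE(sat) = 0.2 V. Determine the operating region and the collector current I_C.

saturation; I_C ≈ 5.1 mA

Assume active: I_B = (3.7 − 0.7)/27 = 0.111 mA, giving I_C = β·I_B = 5.56 mA.
But then V_CE = 6.3 − 5.56×1.2 = -0.367 V < V_CE(sat) = 0.2 V — impossible in the active region.
So the transistor is saturated. With V_CE = 0.2 V, I_C = (V_CC − 0.2)/R_C = 6.1/1.2 = 5.08 mA.
Check: β·I_B = 5.56 mA > I_C = 5.08 mA, confirming saturation.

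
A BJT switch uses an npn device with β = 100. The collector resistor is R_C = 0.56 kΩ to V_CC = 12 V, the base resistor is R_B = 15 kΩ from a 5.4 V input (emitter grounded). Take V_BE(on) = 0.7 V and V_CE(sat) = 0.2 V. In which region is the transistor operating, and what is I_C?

saturation; I_C ≈ 21 mA

Assume active: I_B = (5.4 − 0.7)/15 = 0.313 mA, giving I_C = β·I_B = 31.3 mA.
But then V_CE = 12 − 31.3×0.56 = -5.55 V < V_CE(sat) = 0.2 V — impossible in the active region.
So the transistor is saturated. With V_CE = 0.2 V, I_C = (V_CC − 0.2)/R_C = 11.8/0.56 = 21.1 mA.
Check: β·I_B = 31.3 mA > I_C = 21.1 mA, confirming saturation.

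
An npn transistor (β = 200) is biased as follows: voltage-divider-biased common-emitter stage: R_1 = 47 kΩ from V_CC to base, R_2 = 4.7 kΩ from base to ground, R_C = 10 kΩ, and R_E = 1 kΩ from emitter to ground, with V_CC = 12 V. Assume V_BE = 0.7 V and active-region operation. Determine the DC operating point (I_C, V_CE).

I_C ≈ 0.38 mA, V_CE ≈ 7.8 V

Thevenize the base divider: V_Th = V_CC·R_2/(R_1+R_2) = 12×4.7/51.7 = 1.09 V, R_Th = R_1‖R_2 = 4.27 kΩ.
Base-emitter loop: V_Th = I_B·R_Th + V_BE + (β+1)I_B·R_E, so I_B = (1.09 − 0.7) / (4.27 + 201×1) = 0.0019 mA.
I_C = β·I_B = 200×0.0019 = 0.381 mA, and I_E = (β+1)I_B = 0.383 mA.
V_CE = V_CC − I_C·R_C − I_E·R_E = 12 − 0.381×10 − 0.383×1 = 7.81 V.
V_CE = 7.81 V > 0.2 V confirms active-region operation.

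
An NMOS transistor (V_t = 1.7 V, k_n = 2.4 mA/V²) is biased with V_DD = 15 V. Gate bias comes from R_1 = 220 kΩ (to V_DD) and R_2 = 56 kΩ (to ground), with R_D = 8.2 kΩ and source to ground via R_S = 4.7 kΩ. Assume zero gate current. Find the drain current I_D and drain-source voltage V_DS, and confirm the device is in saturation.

V_G = V_DD·R_2/(R_1+R_2) = 15×56/276 = 3.04 V.
Assume saturation: I_D = (k_n/2)(V_GS − V_t)² with V_GS = V_G − I_D·R_S = 3.04 − 4.7·I_D.
Substituting gives 26.5·I_D² − 16.2·I_D + 2.17 = 0, with roots I_D = 0.199 or 0.41 mA.
The root I_D = 0.41 mA gives V_GS = 1.12 V ≤ V_t, so take I_D = 0.199 mA.
Then V_GS = 2.11 V and V_DS = V_DD − I_D(R_D+R_S) = 15 − 0.199×12.9 = 12.4 V.
Saturation requires V_DS ≥ V_GS − V_t = 0.407 V; 12.4 ≥ 0.407 ✓.

I_D ≈ 0.2 mA, V_DS ≈ 12 V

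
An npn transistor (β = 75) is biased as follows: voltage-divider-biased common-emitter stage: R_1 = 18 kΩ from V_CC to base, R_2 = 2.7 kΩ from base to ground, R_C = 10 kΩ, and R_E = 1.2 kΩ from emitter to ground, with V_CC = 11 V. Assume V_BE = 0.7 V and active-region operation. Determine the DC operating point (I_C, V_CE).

I_C ≈ 0.59 mA, V_CE ≈ 4.4 V

Thevenize the base divider: V_Th = V_CC·R_2/(R_1+R_2) = 11×2.7/20.7 = 1.43 V, R_Th = R_1‖R_2 = 2.35 kΩ.
Base-emitter loop: V_Th = I_B·R_Th + V_BE + (β+1)I_B·R_E, so I_B = (1.43 − 0.7) / (2.35 + 76×1.2) = 0.00785 mA.
I_C = β·I_B = 75×0.00785 = 0.589 mA, and I_E = (β+1)I_B = 0.597 mA.
V_CE = V_CC − I_C·R_C − I_E·R_E = 11 − 0.589×10 − 0.597×1.2 = 4.39 V.
V_CE = 4.39 V > 0.2 V confirms active-region operation.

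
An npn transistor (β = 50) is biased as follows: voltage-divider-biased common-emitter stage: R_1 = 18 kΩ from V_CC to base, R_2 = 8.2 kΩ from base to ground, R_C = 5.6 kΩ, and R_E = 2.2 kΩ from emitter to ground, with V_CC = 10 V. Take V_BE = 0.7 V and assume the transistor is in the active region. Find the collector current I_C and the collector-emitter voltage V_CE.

Thevenize the base divider: V_Th = V_CC·R_2/(R_1+R_2) = 10×8.2/26.2 = 3.13 V, R_Th = R_1‖R_2 = 5.63 kΩ.
Base-emitter loop: V_Th = I_B·R_Th + V_BE + (β+1)I_B·R_E, so I_B = (3.13 − 0.7) / (5.63 + 51×2.2) = 0.0206 mA.
I_C = β·I_B = 50×0.0206 = 1.03 mA, and I_E = (β+1)I_B = 1.05 mA.
V_CE = V_CC − I_C·R_C − I_E·R_E = 10 − 1.03×5.6 − 1.05×2.2 = 1.91 V.
V_CE = 1.91 V > 0.2 V confirms active-region operation.

I_C ≈ 1 mA, V_CE ≈ 1.9 V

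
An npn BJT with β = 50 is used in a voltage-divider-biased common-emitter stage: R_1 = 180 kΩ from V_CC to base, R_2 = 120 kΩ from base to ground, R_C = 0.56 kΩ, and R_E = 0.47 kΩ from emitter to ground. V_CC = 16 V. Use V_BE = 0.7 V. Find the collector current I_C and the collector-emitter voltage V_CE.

I_C ≈ 3 mA, V_CE ≈ 13 V

Thevenize the base divider: V_Th = V_CC·R_2/(R_1+R_2) = 16×120/300 = 6.4 V, R_Th = R_1‖R_2 = 72 kΩ.
Base-emitter loop: V_Th = I_B·R_Th + V_BE + (β+1)I_B·R_E, so I_B = (6.4 − 0.7) / (72 + 51×0.47) = 0.0594 mA.
I_C = β·I_B = 50×0.0594 = 2.97 mA, and I_E = (β+1)I_B = 3.03 mA.
V_CE = V_CC − I_C·R_C − I_E·R_E = 16 − 2.97×0.56 − 3.03×0.47 = 12.9 V.
V_CE = 12.9 V > 0.2 V confirms active-region operation.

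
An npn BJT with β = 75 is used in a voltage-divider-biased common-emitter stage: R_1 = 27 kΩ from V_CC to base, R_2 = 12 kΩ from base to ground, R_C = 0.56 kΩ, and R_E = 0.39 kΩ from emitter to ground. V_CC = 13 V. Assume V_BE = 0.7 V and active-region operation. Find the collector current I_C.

I_C ≈ 6.5 mA

Thevenize the base divider: V_Th = V_CC·R_2/(R_1+R_2) = 13×12/39 = 4 V, R_Th = R_1‖R_2 = 8.31 kΩ.
Base-emitter loop: V_Th = I_B·R_Th + V_BE + (β+1)I_B·R_E, so I_B = (4 − 0.7) / (8.31 + 76×0.39) = 0.087 mA.
I_C = β·I_B = 75×0.087 = 6.52 mA, and I_E = (β+1)I_B = 6.61 mA.
V_CE = V_CC − I_C·R_C − I_E·R_E = 13 − 6.52×0.56 − 6.61×0.39 = 6.77 V.
V_CE = 6.77 V > 0.2 V confirms active-region operation.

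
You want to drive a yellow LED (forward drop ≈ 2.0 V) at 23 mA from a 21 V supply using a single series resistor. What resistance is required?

The resistor drops V_S − V_D = 21 − 2.0 = 19 V at 23 mA.
R = 19 V / 23 mA = 0.826 kΩ.

R ≈ 0.83 kΩ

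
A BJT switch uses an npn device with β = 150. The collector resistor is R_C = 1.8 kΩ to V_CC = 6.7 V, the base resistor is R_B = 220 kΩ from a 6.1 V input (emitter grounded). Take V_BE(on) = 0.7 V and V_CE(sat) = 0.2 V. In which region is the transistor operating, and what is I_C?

Assume active: I_B = (6.1 − 0.7)/220 = 0.0245 mA, giving I_C = β·I_B = 3.68 mA.
But then V_CE = 6.7 − 3.68×1.8 = 0.0727 V < V_CE(sat) = 0.2 V — impossible in the active region.
So the transistor is saturated. With V_CE = 0.2 V, I_C = (V_CC − 0.2)/R_C = 6.5/1.8 = 3.61 mA.
Check: β·I_B = 3.68 mA > I_C = 3.61 mA, confirming saturation.

saturation; I_C ≈ 3.6 mA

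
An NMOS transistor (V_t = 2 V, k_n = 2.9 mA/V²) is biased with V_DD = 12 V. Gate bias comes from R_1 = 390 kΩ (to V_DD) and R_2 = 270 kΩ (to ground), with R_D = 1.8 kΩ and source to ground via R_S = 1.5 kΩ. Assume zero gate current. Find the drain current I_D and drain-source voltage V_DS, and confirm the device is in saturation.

I_D ≈ 1.3 mA, V_DS ≈ 7.7 V

V_G = V_DD·R_2/(R_1+R_2) = 12×270/660 = 4.91 V.
Assume saturation: I_D = (k_n/2)(V_GS − V_t)² with V_GS = V_G − I_D·R_S = 4.91 − 1.5·I_D.
Substituting gives 3.26·I_D² − 13.7·I_D + 12.3 = 0, with roots I_D = 1.31 or 2.88 mA.
The root I_D = 2.88 mA gives V_GS = 0.591 V ≤ V_t, so take I_D = 1.31 mA.
Then V_GS = 2.95 V and V_DS = V_DD − I_D(R_D+R_S) = 12 − 1.31×3.3 = 7.69 V.
Saturation requires V_DS ≥ V_GS − V_t = 0.949 V; 7.69 ≥ 0.949 ✓.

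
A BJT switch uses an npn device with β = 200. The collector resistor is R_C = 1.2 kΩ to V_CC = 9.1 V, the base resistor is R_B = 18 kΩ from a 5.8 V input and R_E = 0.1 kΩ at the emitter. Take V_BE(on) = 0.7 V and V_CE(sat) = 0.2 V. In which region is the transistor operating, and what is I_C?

saturation; I_C ≈ 6.8 mA

Assume active: I_B = (5.8 − 0.7)/(18 + 201×0.1) = 0.134 mA, I_C = β·I_B = 26.8 mA.
Then V_CE = 9.1 − 26.8×1.2 − 26.9×0.1 = -25.7 V < 0.2 V — the active assumption fails.
Re-solve with V_CE = 0.2 V. KCL at the emitter: V_E/R_E = (V_BB−0.7−V_E)/R_B + (V_CC−0.2−V_E)/R_C, giving V_E = 0.707 V.
I_C = (V_CC − 0.2 − V_E)/R_C = (8.9 − 0.707)/1.2 = 6.83 mA.
Check: I_B = (5.1 − 0.707)/18 = 0.244 mA, and β·I_B = 48.8 mA > I_C, confirming saturation.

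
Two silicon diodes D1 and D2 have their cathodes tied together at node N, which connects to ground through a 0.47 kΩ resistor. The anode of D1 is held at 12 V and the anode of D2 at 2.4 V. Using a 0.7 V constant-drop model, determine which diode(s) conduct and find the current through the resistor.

Only D1 conducts; I_R ≈ 24 mA

Assume both conduct. Then node N would need to be at both 12−0.7 = 11.3 V and 2.4−0.7 = 1.7 V, which is impossible.
Assume only D1 conducts: V_N = 12 − 0.7 = 11.3 V, so I_R = 11.3/0.47 = 24 mA.
Check D2: its anode-to-cathode voltage is 2.4 − 11.3 = -8.9 V < 0.7 V, so it is off. The assumption is consistent.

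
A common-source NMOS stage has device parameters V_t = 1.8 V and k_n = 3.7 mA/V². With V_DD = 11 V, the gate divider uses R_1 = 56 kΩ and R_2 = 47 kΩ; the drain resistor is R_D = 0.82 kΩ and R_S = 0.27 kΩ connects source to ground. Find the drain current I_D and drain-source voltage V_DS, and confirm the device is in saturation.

V_G = V_DD·R_2/(R_1+R_2) = 11×47/103 = 5.02 V.
Assume saturation: I_D = (k_n/2)(V_GS − V_t)² with V_GS = V_G − I_D·R_S = 5.02 − 0.27·I_D.
Substituting gives 0.135·I_D² − 4.22·I_D + 19.2 = 0, with roots I_D = 5.52 or 25.7 mA.
The root I_D = 25.7 mA gives V_GS = -1.93 V ≤ V_t, so take I_D = 5.52 mA.
Then V_GS = 3.53 V and V_DS = V_DD − I_D(R_D+R_S) = 11 − 5.52×1.09 = 4.98 V.
Saturation requires V_DS ≥ V_GS − V_t = 1.73 V; 4.98 ≥ 1.73 ✓.

I_D ≈ 5.5 mA, V_DS ≈ 5 V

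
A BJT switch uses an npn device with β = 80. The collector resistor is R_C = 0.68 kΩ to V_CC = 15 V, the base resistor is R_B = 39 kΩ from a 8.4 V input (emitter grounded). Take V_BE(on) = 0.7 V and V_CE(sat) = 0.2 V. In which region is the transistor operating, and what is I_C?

Assume active. Base-emitter loop: I_B = (V_BB − V_BE)/R_B = (8.4 − 0.7)/39 = 0.197 mA.
I_C = β·I_B = 80×0.197 = 15.8 mA.
V_CE = V_CC − I_C·R_C = 15 − 15.8×0.68 = 4.26 V > V_CE(sat), so the active-region assumption holds.

active; I_C ≈ 16 mA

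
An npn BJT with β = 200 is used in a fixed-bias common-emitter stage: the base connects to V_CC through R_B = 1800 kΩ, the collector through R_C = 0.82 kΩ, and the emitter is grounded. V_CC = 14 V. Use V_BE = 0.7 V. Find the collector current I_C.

I_C ≈ 1.5 mA

Base loop: V_CC = I_B·R_B + V_BE, so I_B = (14 − 0.7)/1800 kΩ = 0.00739 mA.
In the active region I_C = β·I_B = 200 × 0.00739 = 1.48 mA.
Collector loop: V_CE = V_CC − I_C·R_C = 14 − 1.48×0.82 = 12.8 V.
Since V_CE = 12.8 V > V_CE(sat) ≈ 0.2 V, the transistor is in the active region as assumed.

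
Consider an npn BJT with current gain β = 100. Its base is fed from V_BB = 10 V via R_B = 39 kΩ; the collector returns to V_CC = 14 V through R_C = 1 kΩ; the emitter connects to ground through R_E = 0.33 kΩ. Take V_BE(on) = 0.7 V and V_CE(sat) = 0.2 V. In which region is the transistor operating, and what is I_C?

Assume active: I_B = (10 − 0.7)/(39 + 101×0.33) = 0.129 mA, I_C = β·I_B = 12.9 mA.
Then V_CE = 14 − 12.9×1 − 13×0.33 = -3.14 V < 0.2 V — the active assumption fails.
Re-solve with V_CE = 0.2 V. KCL at the emitter: V_E/R_E = (V_BB−0.7−V_E)/R_B + (V_CC−0.2−V_E)/R_C, giving V_E = 3.46 V.
I_C = (V_CC − 0.2 − V_E)/R_C = (13.8 − 3.46)/1 = 10.3 mA.
Check: I_B = (9.3 − 3.46)/39 = 0.15 mA, and β·I_B = 15 mA > I_C, confirming saturation.

saturation; I_C ≈ 10 mA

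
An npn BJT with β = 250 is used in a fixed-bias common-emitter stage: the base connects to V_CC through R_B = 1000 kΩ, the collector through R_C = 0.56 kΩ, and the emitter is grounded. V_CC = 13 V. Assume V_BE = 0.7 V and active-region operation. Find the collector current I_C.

I_C ≈ 3.1 mA

Base loop: V_CC = I_B·R_B + V_BE, so I_B = (13 − 0.7)/1000 kΩ = 0.0123 mA.
In the active region I_C = β·I_B = 250 × 0.0123 = 3.08 mA.
Collector loop: V_CE = V_CC − I_C·R_C = 13 − 3.08×0.56 = 11.3 V.
Since V_CE = 11.3 V > V_CE(sat) ≈ 0.2 V, the transistor is in the active region as assumed.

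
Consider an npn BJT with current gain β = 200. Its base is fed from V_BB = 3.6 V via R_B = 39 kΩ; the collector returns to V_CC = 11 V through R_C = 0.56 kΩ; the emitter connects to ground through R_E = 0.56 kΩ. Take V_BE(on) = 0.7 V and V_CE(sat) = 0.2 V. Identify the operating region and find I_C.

Assume active. Base-emitter loop: I_B = (V_BB − V_BE)/(R_B + (β+1)R_E) = (3.6 − 0.7)/(39 + 201×0.56) = 0.0191 mA.
I_C = β·I_B = 200×0.0191 = 3.83 mA.
V_CE = V_CC − I_C·R_C − I_E·R_E = 11 − 3.83×0.56 − 3.85×0.56 = 6.7 V > V_CE(sat), so the active-region assumption holds.

active; I_C ≈ 3.8 mA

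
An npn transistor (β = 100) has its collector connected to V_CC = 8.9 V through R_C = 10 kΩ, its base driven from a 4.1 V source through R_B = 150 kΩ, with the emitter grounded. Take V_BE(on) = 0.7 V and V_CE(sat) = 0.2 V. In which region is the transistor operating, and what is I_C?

saturation; I_C ≈ 0.87 mA

Assume active: I_B = (4.1 − 0.7)/150 = 0.0227 mA, giving I_C = β·I_B = 2.27 mA.
But then V_CE = 8.9 − 2.27×10 = -13.8 V < V_CE(sat) = 0.2 V — impossible in the active region.
So the transistor is saturated. With V_CE = 0.2 V, I_C = (V_CC − 0.2)/R_C = 8.7/10 = 0.87 mA.
Check: β·I_B = 2.27 mA > I_C = 0.87 mA, confirming saturation.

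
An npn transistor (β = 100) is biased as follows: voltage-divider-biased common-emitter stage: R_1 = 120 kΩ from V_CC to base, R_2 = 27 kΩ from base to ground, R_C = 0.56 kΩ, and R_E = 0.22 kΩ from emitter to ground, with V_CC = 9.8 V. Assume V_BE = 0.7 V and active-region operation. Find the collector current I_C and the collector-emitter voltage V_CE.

I_C ≈ 2.5 mA, V_CE ≈ 7.9 V

Thevenize the base divider: V_Th = V_CC·R_2/(R_1+R_2) = 9.8×27/147 = 1.8 V, R_Th = R_1‖R_2 = 22 kΩ.
Base-emitter loop: V_Th = I_B·R_Th + V_BE + (β+1)I_B·R_E, so I_B = (1.8 − 0.7) / (22 + 101×0.22) = 0.0249 mA.
I_C = β·I_B = 100×0.0249 = 2.49 mA, and I_E = (β+1)I_B = 2.51 mA.
V_CE = V_CC − I_C·R_C − I_E·R_E = 9.8 − 2.49×0.56 − 2.51×0.22 = 7.86 V.
V_CE = 7.86 V > 0.2 V confirms active-region operation.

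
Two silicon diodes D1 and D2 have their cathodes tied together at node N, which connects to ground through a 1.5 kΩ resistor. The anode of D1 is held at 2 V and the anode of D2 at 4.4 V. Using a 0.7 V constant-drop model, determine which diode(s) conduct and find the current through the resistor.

Assume both conduct. Then node N would need to be at both 2−0.7 = 1.3 V and 4.4−0.7 = 3.7 V, which is impossible.
Assume only D2 conducts: V_N = 4.4 − 0.7 = 3.7 V, so I_R = 3.7/1.5 = 2.47 mA.
Check D1: its anode-to-cathode voltage is 2 − 3.7 = -1.7 V < 0.7 V, so it is off. The assumption is consistent.

Only D2 conducts; I_R ≈ 2.5 mA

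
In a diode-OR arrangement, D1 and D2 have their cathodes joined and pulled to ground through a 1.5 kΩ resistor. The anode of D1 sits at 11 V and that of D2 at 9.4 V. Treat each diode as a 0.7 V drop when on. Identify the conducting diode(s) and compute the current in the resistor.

Only D1 conducts; I_R ≈ 6.9 mA

Assume both conduct. Then node N would need to be at both 11−0.7 = 10.3 V and 9.4−0.7 = 8.7 V, which is impossible.
Assume only D1 conducts: V_N = 11 − 0.7 = 10.3 V, so I_R = 10.3/1.5 = 6.87 mA.
Check D2: its anode-to-cathode voltage is 9.4 − 10.3 = -0.9 V < 0.7 V, so it is off. The assumption is consistent.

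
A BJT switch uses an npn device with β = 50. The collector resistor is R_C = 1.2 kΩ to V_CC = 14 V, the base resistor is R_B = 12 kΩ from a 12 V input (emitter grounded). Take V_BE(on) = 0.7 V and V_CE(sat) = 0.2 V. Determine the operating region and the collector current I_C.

saturation; I_C ≈ 12 mA

Assume active: I_B = (12 − 0.7)/12 = 0.942 mA, giving I_C = β·I_B = 47.1 mA.
But then V_CE = 14 − 47.1×1.2 = -42.5 V < V_CE(sat) = 0.2 V — impossible in the active region.
So the transistor is saturated. With V_CE = 0.2 V, I_C = (V_CC − 0.2)/R_C = 13.8/1.2 = 11.5 mA.
Check: β·I_B = 47.1 mA > I_C = 11.5 mA, confirming saturation.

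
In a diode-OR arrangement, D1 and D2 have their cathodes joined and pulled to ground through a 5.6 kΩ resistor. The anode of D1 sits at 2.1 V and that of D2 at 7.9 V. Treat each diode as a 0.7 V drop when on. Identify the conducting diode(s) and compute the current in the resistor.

Only D2 conducts; I_R ≈ 1.3 mA

Assume both conduct. Then node N would need to be at both 2.1−0.7 = 1.4 V and 7.9−0.7 = 7.2 V, which is impossible.
Assume only D2 conducts: V_N = 7.9 − 0.7 = 7.2 V, so I_R = 7.2/5.6 = 1.29 mA.
Check D1: its anode-to-cathode voltage is 2.1 − 7.2 = -5.1 V < 0.7 V, so it is off. The assumption is consistent.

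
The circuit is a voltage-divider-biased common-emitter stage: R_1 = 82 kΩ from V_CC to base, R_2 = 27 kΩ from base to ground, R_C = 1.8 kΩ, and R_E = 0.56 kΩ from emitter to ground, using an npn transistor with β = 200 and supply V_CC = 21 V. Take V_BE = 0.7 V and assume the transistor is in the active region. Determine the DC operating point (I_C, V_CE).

I_C ≈ 6.8 mA, V_CE ≈ 5 V

Thevenize the base divider: V_Th = V_CC·R_2/(R_1+R_2) = 21×27/109 = 5.2 V, R_Th = R_1‖R_2 = 20.3 kΩ.
Base-emitter loop: V_Th = I_B·R_Th + V_BE + (β+1)I_B·R_E, so I_B = (5.2 − 0.7) / (20.3 + 201×0.56) = 0.0339 mA.
I_C = β·I_B = 200×0.0339 = 6.78 mA, and I_E = (β+1)I_B = 6.81 mA.
V_CE = V_CC − I_C·R_C − I_E·R_E = 21 − 6.78×1.8 − 6.81×0.56 = 4.99 V.
V_CE = 4.99 V > 0.2 V confirms active-region operation.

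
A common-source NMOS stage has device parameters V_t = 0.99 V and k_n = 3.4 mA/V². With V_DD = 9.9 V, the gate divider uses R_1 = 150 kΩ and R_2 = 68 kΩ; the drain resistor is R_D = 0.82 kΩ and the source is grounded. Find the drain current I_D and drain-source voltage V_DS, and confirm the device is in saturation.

V_G = V_DD·R_2/(R_1+R_2) = 9.9×68/218 = 3.09 V. With the source grounded, V_GS = V_G = 3.09 V.
Assume saturation: I_D = (k_n/2)(V_GS − V_t)² = (3.4/2)×(3.09 − 0.99)² = 1.7×2.1² = 7.48 mA.
V_DS = V_DD − I_D·R_D = 9.9 − 7.48×0.82 = 3.76 V.
Saturation requires V_DS ≥ V_GS − V_t = 2.1 V; 3.76 ≥ 2.1 ✓.

I_D ≈ 7.5 mA, V_DS ≈ 3.8 V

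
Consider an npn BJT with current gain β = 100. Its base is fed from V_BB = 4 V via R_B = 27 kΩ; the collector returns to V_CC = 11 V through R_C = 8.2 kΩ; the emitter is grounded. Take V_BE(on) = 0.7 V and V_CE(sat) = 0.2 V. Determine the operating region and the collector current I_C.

Assume active: I_B = (4 − 0.7)/27 = 0.122 mA, giving I_C = β·I_B = 12.2 mA.
But then V_CE = 11 − 12.2×8.2 = -89.2 V < V_CE(sat) = 0.2 V — impossible in the active region.
So the transistor is saturated. With V_CE = 0.2 V, I_C = (V_CC − 0.2)/R_C = 10.8/8.2 = 1.32 mA.
Check: β·I_B = 12.2 mA > I_C = 1.32 mA, confirming saturation.

saturation; I_C ≈ 1.3 mA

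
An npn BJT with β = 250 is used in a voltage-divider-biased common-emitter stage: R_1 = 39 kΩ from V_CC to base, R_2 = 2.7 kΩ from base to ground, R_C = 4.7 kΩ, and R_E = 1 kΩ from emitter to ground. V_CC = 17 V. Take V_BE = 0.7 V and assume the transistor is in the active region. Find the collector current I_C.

I_C ≈ 0.4 mA

Thevenize the base divider: V_Th = V_CC·R_2/(R_1+R_2) = 17×2.7/41.7 = 1.1 V, R_Th = R_1‖R_2 = 2.53 kΩ.
Base-emitter loop: V_Th = I_B·R_Th + V_BE + (β+1)I_B·R_E, so I_B = (1.1 − 0.7) / (2.53 + 251×1) = 0.00158 mA.
I_C = β·I_B = 250×0.00158 = 0.395 mA, and I_E = (β+1)I_B = 0.397 mA.
V_CE = V_CC − I_C·R_C − I_E·R_E = 17 − 0.395×4.7 − 0.397×1 = 14.7 V.
V_CE = 14.7 V > 0.2 V confirms active-region operation.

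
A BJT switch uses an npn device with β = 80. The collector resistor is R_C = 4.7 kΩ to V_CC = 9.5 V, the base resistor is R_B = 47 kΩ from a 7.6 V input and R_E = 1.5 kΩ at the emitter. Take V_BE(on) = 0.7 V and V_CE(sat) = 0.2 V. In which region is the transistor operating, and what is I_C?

saturation; I_C ≈ 1.5 mA

Assume active: I_B = (7.6 − 0.7)/(47 + 81×1.5) = 0.0409 mA, I_C = β·I_B = 3.28 mA.
Then V_CE = 9.5 − 3.28×4.7 − 3.32×1.5 = -10.9 V < 0.2 V — the active assumption fails.
Re-solve with V_CE = 0.2 V. KCL at the emitter: V_E/R_E = (V_BB−0.7−V_E)/R_B + (V_CC−0.2−V_E)/R_C, giving V_E = 2.36 V.
I_C = (V_CC − 0.2 − V_E)/R_C = (9.3 − 2.36)/4.7 = 1.48 mA.
Check: I_B = (6.9 − 2.36)/47 = 0.0966 mA, and β·I_B = 7.73 mA > I_C, confirming saturation.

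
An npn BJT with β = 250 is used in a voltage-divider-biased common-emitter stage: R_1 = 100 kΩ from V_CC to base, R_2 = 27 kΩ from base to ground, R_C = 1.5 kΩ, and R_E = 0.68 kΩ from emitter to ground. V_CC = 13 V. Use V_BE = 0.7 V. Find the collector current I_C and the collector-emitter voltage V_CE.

Thevenize the base divider: V_Th = V_CC·R_2/(R_1+R_2) = 13×27/127 = 2.76 V, R_Th = R_1‖R_2 = 21.3 kΩ.
Base-emitter loop: V_Th = I_B·R_Th + V_BE + (β+1)I_B·R_E, so I_B = (2.76 − 0.7) / (21.3 + 251×0.68) = 0.0108 mA.
I_C = β·I_B = 250×0.0108 = 2.69 mA, and I_E = (β+1)I_B = 2.7 mA.
V_CE = V_CC − I_C·R_C − I_E·R_E = 13 − 2.69×1.5 − 2.7×0.68 = 7.13 V.
V_CE = 7.13 V > 0.2 V confirms active-region operation.

I_C ≈ 2.7 mA, V_CE ≈ 7.1 V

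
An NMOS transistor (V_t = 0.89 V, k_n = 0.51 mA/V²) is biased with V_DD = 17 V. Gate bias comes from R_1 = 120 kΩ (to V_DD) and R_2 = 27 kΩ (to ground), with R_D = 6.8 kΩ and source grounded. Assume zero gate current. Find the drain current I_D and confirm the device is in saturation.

I_D ≈ 1.3 mA

V_G = V_DD·R_2/(R_1+R_2) = 17×27/147 = 3.12 V. With the source grounded, V_GS = V_G = 3.12 V.
Assume saturation: I_D = (k_n/2)(V_GS − V_t)² = (0.51/2)×(3.12 − 0.89)² = 0.255×2.23² = 1.27 mA.
V_DS = V_DD − I_D·R_D = 17 − 1.27×6.8 = 8.36 V.
Saturation requires V_DS ≥ V_GS − V_t = 2.23 V; 8.36 ≥ 2.23 ✓.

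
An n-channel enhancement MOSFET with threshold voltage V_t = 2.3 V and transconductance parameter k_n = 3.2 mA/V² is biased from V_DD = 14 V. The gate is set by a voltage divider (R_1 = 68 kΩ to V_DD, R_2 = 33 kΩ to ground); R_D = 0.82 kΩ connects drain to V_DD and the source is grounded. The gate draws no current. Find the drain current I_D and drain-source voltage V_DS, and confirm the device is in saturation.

I_D ≈ 8.3 mA, V_DS ≈ 7.2 V

V_G = V_DD·R_2/(R_1+R_2) = 14×33/101 = 4.57 V. With the source grounded, V_GS = V_G = 4.57 V.
Assume saturation: I_D = (k_n/2)(V_GS − V_t)² = (3.2/2)×(4.57 − 2.3)² = 1.6×2.27² = 8.28 mA.
V_DS = V_DD − I_D·R_D = 14 − 8.28×0.82 = 7.21 V.
Saturation requires V_DS ≥ V_GS − V_t = 2.27 V; 7.21 ≥ 2.27 ✓.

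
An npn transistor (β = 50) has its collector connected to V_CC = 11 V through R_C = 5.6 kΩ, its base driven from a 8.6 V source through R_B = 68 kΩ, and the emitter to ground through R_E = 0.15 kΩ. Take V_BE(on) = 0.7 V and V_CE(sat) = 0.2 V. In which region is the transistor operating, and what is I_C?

Assume active: I_B = (8.6 − 0.7)/(68 + 51×0.15) = 0.104 mA, I_C = β·I_B = 5.22 mA.
Then V_CE = 11 − 5.22×5.6 − 5.33×0.15 = -19 V < 0.2 V — the active assumption fails.
Re-solve with V_CE = 0.2 V. KCL at the emitter: V_E/R_E = (V_BB−0.7−V_E)/R_B + (V_CC−0.2−V_E)/R_C, giving V_E = 0.298 V.
I_C = (V_CC − 0.2 − V_E)/R_C = (10.8 − 0.298)/5.6 = 1.88 mA.
Check: I_B = (7.9 − 0.298)/68 = 0.112 mA, and β·I_B = 5.59 mA > I_C, confirming saturation.

saturation; I_C ≈ 1.9 mA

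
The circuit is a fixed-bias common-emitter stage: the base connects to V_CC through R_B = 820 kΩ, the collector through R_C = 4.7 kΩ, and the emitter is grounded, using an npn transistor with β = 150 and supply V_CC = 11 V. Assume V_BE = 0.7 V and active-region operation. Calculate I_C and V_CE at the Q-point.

I_C ≈ 1.9 mA, V_CE ≈ 2.1 V

Base loop: V_CC = I_B·R_B + V_BE, so I_B = (11 − 0.7)/820 kΩ = 0.0126 mA.
In the active region I_C = β·I_B = 150 × 0.0126 = 1.88 mA.
Collector loop: V_CE = V_CC − I_C·R_C = 11 − 1.88×4.7 = 2.14 V.
Since V_CE = 2.14 V > V_CE(sat) ≈ 0.2 V, the transistor is in the active region as assumed.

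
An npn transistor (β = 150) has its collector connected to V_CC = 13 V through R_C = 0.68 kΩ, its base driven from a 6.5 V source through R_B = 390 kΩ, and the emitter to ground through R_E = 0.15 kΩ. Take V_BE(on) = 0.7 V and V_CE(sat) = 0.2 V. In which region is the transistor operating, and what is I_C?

Assume active. Base-emitter loop: I_B = (V_BB − V_BE)/(R_B + (β+1)R_E) = (6.5 − 0.7)/(390 + 151×0.15) = 0.0141 mA.
I_C = β·I_B = 150×0.0141 = 2.11 mA.
V_CE = V_CC − I_C·R_C − I_E·R_E = 13 − 2.11×0.68 − 2.12×0.15 = 11.2 V > V_CE(sat), so the active-region assumption holds.

active; I_C ≈ 2.1 mA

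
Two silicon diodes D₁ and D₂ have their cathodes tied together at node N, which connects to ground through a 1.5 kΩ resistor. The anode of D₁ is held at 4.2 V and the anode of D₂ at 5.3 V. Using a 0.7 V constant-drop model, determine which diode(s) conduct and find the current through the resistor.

Assume both conduct. Then node N would need to be at both 4.2−0.7 = 3.5 V and 5.3−0.7 = 4.6 V, which is impossible.
Assume only D₂ conducts: V_N = 5.3 − 0.7 = 4.6 V, so I_R = 4.6/1.5 = 3.07 mA.
Check D₁: its anode-to-cathode voltage is 4.2 − 4.6 = -0.4 V < 0.7 V, so it is off. The assumption is consistent.

Only D₂ conducts; I_R ≈ 3.1 mA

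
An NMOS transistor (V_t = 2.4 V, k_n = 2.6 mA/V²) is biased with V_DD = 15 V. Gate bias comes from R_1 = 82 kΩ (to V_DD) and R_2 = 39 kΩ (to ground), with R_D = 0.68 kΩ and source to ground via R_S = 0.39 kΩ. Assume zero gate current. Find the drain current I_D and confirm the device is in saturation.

I_D ≈ 2.6 mA

V_G = V_DD·R_2/(R_1+R_2) = 15×39/121 = 4.83 V.
Assume saturation: I_D = (k_n/2)(V_GS − V_t)² with V_GS = V_G − I_D·R_S = 4.83 − 0.39·I_D.
Substituting gives 0.198·I_D² − 3.47·I_D + 7.71 = 0, with roots I_D = 2.61 or 14.9 mA.
The root I_D = 14.9 mA gives V_GS = -0.989 V ≤ V_t, so take I_D = 2.61 mA.
Then V_GS = 3.82 V and V_DS = V_DD − I_D(R_D+R_S) = 15 − 2.61×1.07 = 12.2 V.
Saturation requires V_DS ≥ V_GS − V_t = 1.42 V; 12.2 ≥ 1.42 ✓.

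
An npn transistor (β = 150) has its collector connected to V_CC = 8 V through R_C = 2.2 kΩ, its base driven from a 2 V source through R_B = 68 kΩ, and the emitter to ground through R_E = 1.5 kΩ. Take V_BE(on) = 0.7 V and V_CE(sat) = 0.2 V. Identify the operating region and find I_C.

active; I_C ≈ 0.66 mA

Assume active. Base-emitter loop: I_B = (V_BB − V_BE)/(R_B + (β+1)R_E) = (2 − 0.7)/(68 + 151×1.5) = 0.00441 mA.
I_C = β·I_B = 150×0.00441 = 0.662 mA.
V_CE = V_CC − I_C·R_C − I_E·R_E = 8 − 0.662×2.2 − 0.667×1.5 = 5.54 V > V_CE(sat), so the active-region assumption holds.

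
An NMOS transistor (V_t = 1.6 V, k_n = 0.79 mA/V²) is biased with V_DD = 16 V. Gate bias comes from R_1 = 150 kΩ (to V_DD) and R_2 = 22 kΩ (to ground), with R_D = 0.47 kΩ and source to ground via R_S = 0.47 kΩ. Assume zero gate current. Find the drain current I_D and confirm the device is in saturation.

I_D ≈ 0.068 mA

V_G = V_DD·R_2/(R_1+R_2) = 16×22/172 = 2.05 V.
Assume saturation: I_D = (k_n/2)(V_GS − V_t)² with V_GS = V_G − I_D·R_S = 2.05 − 0.47·I_D.
Substituting gives 0.0873·I_D² − 1.17·I_D + 0.0788 = 0, with roots I_D = 0.0679 or 13.3 mA.
The root I_D = 13.3 mA gives V_GS = -4.2 V ≤ V_t, so take I_D = 0.0679 mA.
Then V_GS = 2.01 V and V_DS = V_DD − I_D(R_D+R_S) = 16 − 0.0679×0.94 = 15.9 V.
Saturation requires V_DS ≥ V_GS − V_t = 0.415 V; 15.9 ≥ 0.415 ✓.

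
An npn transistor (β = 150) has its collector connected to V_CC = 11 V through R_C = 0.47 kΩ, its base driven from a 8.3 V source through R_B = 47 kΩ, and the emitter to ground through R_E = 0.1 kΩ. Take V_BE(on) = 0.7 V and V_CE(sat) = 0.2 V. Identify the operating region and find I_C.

active; I_C ≈ 18 mA

Assume active. Base-emitter loop: I_B = (V_BB − V_BE)/(R_B + (β+1)R_E) = (8.3 − 0.7)/(47 + 151×0.1) = 0.122 mA.
I_C = β·I_B = 150×0.122 = 18.4 mA.
V_CE = V_CC − I_C·R_C − I_E·R_E = 11 − 18.4×0.47 − 18.5×0.1 = 0.524 V > V_CE(sat), so the active-region assumption holds.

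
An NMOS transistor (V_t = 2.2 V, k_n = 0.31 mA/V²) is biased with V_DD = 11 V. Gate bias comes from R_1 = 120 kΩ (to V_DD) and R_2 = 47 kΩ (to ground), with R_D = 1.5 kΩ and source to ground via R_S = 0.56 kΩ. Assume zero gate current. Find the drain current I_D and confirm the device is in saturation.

V_G = V_DD·R_2/(R_1+R_2) = 11×47/167 = 3.1 V.
Assume saturation: I_D = (k_n/2)(V_GS − V_t)² with V_GS = V_G − I_D·R_S = 3.1 − 0.56·I_D.
Substituting gives 0.0486·I_D² − 1.16·I_D + 0.124 = 0, with roots I_D = 0.108 or 23.7 mA.
The root I_D = 23.7 mA gives V_GS = -10.2 V ≤ V_t, so take I_D = 0.108 mA.
Then V_GS = 3.04 V and V_DS = V_DD − I_D(R_D+R_S) = 11 − 0.108×2.06 = 10.8 V.
Saturation requires V_DS ≥ V_GS − V_t = 0.835 V; 10.8 ≥ 0.835 ✓.

I_D ≈ 0.11 mA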